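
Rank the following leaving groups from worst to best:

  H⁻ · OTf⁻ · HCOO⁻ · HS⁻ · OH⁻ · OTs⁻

A good leaving group is a weak base: the lower the pKₐ of its conjugate acid, the more readily it departs.
OTf⁻: pKₐ(CF₃SO₃H (triflic acid)) ≈ -14
OTs⁻: pKₐ(p-CH₃C₆H₄SO₃H (TsOH)) ≈ -2.8
HCOO⁻: pKₐ(HCOOH) ≈ 3.8
HS⁻: pKₐ(H₂S) ≈ 7
OH⁻: pKₐ(H₂O) ≈ 15.7
H⁻: pKₐ(H₂) ≈ 36
Reversing gives the worst-to-best order requested.

H⁻ < OH⁻ < HS⁻ < HCOO⁻ < OTs⁻ < OTf⁻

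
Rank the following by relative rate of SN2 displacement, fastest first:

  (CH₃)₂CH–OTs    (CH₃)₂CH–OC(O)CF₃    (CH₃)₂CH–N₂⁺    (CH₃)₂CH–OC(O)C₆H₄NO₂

(CH₃)₂CH–N₂⁺ > (CH₃)₂CH–OTs > (CH₃)₂CH–OC(O)CF₃ > (CH₃)₂CH–OC(O)C₆H₄NO₂

With the same alkyl group throughout, only the leaving group differentiates the rates.
The more stable X⁻ (or X) is on its own — i.e. the weaker a base it is — the better a leaving group it makes.
(CH₃)₂CH–N₂⁺ loses N₂: no meaningful conjugate acid; N₂ departs as an exceptionally stable neutral molecule
(CH₃)₂CH–OTs loses OTs⁻: pKₐ(p-CH₃C₆H₄SO₃H (TsOH)) ≈ -2.8
(CH₃)₂CH–OC(O)CF₃ loses CF₃COO⁻: pKₐ(CF₃COOH) ≈ 0.2
(CH₃)₂CH–OC(O)C₆H₄NO₂ loses p-O₂N–C₆H₄–COO⁻: pKₐ(p-nitrobenzoic acid) ≈ 3.4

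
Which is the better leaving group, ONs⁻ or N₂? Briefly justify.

N₂ is the better leaving group.
N₂ is the ultimate leaving group — it departs as an exceptionally stable neutral molecule, whereas ONs⁻ (pKₐ(p-O₂NC₆H₄SO₃H) ≈ -3.5) is far more basic.

N₂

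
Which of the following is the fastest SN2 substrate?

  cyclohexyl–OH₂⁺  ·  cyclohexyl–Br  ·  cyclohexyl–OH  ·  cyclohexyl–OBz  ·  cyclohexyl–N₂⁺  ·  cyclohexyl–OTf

Same R in every case — rank the leaving groups.
The more stable X⁻ (or X) is on its own — i.e. the weaker a base it is — the better a leaving group it makes.
cyclohexyl–N₂⁺ loses N₂: no meaningful conjugate acid; N₂ departs as an exceptionally stable neutral molecule
cyclohexyl–OTf loses OTf⁻: pKₐ(CF₃SO₃H (triflic acid)) ≈ -14
cyclohexyl–Br loses Br⁻: pKₐ(HBr) ≈ -9
cyclohexyl–OH₂⁺ loses H₂O: pKₐ(H₃O⁺) ≈ -1.7
cyclohexyl–OBz loses PhCOO⁻: pKₐ(C₆H₅COOH) ≈ 4.2
cyclohexyl–OH loses OH⁻: pKₐ(H₂O) ≈ 15.7

cyclohexyl–N₂⁺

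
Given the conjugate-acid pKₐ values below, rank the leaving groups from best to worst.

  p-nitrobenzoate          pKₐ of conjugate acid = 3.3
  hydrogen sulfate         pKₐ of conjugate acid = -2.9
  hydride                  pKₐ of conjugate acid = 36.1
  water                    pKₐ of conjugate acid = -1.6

Lower conjugate-acid pKₐ ⇒ weaker base ⇒ better leaving group.
Sorting by the given values: hydrogen sulfate (-2.9), water (-1.6), p-nitrobenzoate (3.3), hydride (36.1).

hydrogen sulfate > water > p-nitrobenzoate > hydride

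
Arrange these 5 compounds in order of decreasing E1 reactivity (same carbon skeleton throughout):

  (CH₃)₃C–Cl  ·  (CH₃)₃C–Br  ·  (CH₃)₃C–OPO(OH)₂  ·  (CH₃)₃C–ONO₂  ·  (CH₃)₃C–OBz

(CH₃)₃C–Br > (CH₃)₃C–Cl > (CH₃)₃C–ONO₂ > (CH₃)₃C–OPO(OH)₂ > (CH₃)₃C–OBz

Identical carbon frameworks mean the comparison reduces to leaving-group quality.
Rank by basicity of the departing species: weakest base leaves most easily.
(CH₃)₃C–Br loses Br⁻: pKₐ(HBr) ≈ -9
(CH₃)₃C–Cl loses Cl⁻: pKₐ(HCl) ≈ -7
(CH₃)₃C–ONO₂ loses NO₃⁻: pKₐ(HNO₃) ≈ -1.3
(CH₃)₃C–OPO(OH)₂ loses H₂PO₄⁻: pKₐ(H₃PO₄) ≈ 2.1
(CH₃)₃C–OBz loses PhCOO⁻: pKₐ(C₆H₅COOH) ≈ 4.2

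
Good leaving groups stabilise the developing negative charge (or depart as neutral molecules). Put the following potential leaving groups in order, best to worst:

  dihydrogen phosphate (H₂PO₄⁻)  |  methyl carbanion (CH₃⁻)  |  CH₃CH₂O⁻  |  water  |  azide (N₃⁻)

water > dihydrogen phosphate (H₂PO₄⁻) > azide (N₃⁻) > CH₃CH₂O⁻ > methyl carbanion (CH₃⁻)

The more stable X⁻ (or X) is on its own — i.e. the weaker a base it is — the better a leaving group it makes.
water: pKₐ(H₃O⁺) ≈ -1.7 — neutral; leaves from a protonated alcohol (R–OH₂⁺)
dihydrogen phosphate (H₂PO₄⁻): pKₐ(H₃PO₄) ≈ 2.1 — moderate base; biological leaving group after further activation
azide (N₃⁻): pKₐ(HN₃) ≈ 4.7 — linear, resonance-stabilised
CH₃CH₂O⁻: pKₐ(CH₃CH₂OH) ≈ 16
methyl carbanion (CH₃⁻): pKₐ(CH₄) ≈ 48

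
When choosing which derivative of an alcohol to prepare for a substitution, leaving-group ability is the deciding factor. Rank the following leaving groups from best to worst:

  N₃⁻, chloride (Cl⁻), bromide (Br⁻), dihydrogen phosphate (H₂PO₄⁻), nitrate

Rank by basicity of the departing species: weakest base leaves most easily.
bromide (Br⁻): pKₐ(HBr) ≈ -9
chloride (Cl⁻): pKₐ(HCl) ≈ -7
nitrate: pKₐ(HNO₃) ≈ -1.3
dihydrogen phosphate (H₂PO₄⁻): pKₐ(H₃PO₄) ≈ 2.1
N₃⁻: pKₐ(HN₃) ≈ 4.7

bromide (Br⁻) > chloride (Cl⁻) > nitrate > dihydrogen phosphate (H₂PO₄⁻) > N₃⁻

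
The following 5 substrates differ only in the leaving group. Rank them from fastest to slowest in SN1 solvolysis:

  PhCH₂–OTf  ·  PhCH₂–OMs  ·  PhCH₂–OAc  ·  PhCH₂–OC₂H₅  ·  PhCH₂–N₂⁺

PhCH₂–N₂⁺ > PhCH₂–OTf > PhCH₂–OMs > PhCH₂–OAc > PhCH₂–OC₂H₅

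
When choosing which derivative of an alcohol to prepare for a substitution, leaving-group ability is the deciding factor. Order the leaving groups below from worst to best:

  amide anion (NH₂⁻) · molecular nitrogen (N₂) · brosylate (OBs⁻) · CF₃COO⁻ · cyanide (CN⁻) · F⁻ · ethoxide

amide anion (NH₂⁻) < ethoxide < cyanide (CN⁻) < F⁻ < CF₃COO⁻ < brosylate (OBs⁻) < molecular nitrogen (N₂)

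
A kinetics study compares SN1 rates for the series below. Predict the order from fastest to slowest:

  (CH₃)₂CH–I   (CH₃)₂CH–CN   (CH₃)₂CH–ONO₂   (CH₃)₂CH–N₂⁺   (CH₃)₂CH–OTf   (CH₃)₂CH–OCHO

Identical carbon frameworks mean the comparison reduces to leaving-group quality.
Leaving-group ability tracks the stability of the departed species; conjugate-acid pKₐ is the usual yardstick (lower pKₐ → better LG).
(CH₃)₂CH–N₂⁺ loses N₂: no meaningful conjugate acid; N₂ departs as an exceptionally stable neutral molecule
(CH₃)₂CH–OTf loses OTf⁻: pKₐ(CF₃SO₃H (triflic acid)) ≈ -14
(CH₃)₂CH–I loses I⁻: pKₐ(HI) ≈ -10
(CH₃)₂CH–ONO₂ loses NO₃⁻: pKₐ(HNO₃) ≈ -1.3
(CH₃)₂CH–OCHO loses HCOO⁻: pKₐ(HCOOH) ≈ 3.8
(CH₃)₂CH–CN loses CN⁻: pKₐ(HCN) ≈ 9.2

(CH₃)₂CH–N₂⁺ > (CH₃)₂CH–OTf > (CH₃)₂CH–I > (CH₃)₂CH–ONO₂ > (CH₃)₂CH–OCHO > (CH₃)₂CH–CN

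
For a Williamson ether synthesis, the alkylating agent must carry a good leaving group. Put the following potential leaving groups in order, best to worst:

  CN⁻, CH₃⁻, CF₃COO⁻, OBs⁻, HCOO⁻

OBs⁻ > CF₃COO⁻ > HCOO⁻ > CN⁻ > CH₃⁻

Rank by basicity of the departing species: weakest base leaves most easily.
OBs⁻: pKₐ(p-BrC₆H₄SO₃H) ≈ -2.8
CF₃COO⁻: pKₐ(CF₃COOH) ≈ 0.2
HCOO⁻: pKₐ(HCOOH) ≈ 3.8
CN⁻: pKₐ(HCN) ≈ 9.2
CH₃⁻: pKₐ(CH₄) ≈ 48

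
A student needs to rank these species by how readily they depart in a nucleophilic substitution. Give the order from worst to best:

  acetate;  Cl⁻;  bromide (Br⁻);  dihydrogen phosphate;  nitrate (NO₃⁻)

acetate < dihydrogen phosphate < nitrate (NO₃⁻) < Cl⁻ < bromide (Br⁻)

bromide (Br⁻): pKₐ(HBr) ≈ -9
Cl⁻: pKₐ(HCl) ≈ -7
nitrate (NO₃⁻): pKₐ(HNO₃) ≈ -1.3
dihydrogen phosphate: pKₐ(H₃PO₄) ≈ 2.1
acetate: pKₐ(CH₃COOH) ≈ 4.8
The question asks for worst first, so the sequence is read in increasing leaving-group ability.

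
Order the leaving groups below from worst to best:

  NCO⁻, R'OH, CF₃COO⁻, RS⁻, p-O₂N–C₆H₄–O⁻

RS⁻ < p-O₂N–C₆H₄–O⁻ < NCO⁻ < CF₃COO⁻ < R'OH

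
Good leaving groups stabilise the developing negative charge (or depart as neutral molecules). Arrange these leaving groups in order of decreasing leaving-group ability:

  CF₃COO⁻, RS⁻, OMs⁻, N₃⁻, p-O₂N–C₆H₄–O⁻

OMs⁻ > CF₃COO⁻ > N₃⁻ > p-O₂N–C₆H₄–O⁻ > RS⁻

Leaving-group ability tracks the stability of the departed species; conjugate-acid pKₐ is the usual yardstick (lower pKₐ → better LG).
OMs⁻: pKₐ(CH₃SO₃H (MsOH)) ≈ -1.9
CF₃COO⁻: pKₐ(CF₃COOH) ≈ 0.2
N₃⁻: pKₐ(HN₃) ≈ 4.7
p-O₂N–C₆H₄–O⁻: pKₐ(p-nitrophenol) ≈ 7.2
RS⁻: pKₐ(RSH (a thiol)) ≈ 10.5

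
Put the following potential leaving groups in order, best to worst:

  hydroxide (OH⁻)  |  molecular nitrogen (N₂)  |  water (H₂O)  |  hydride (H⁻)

Rank by basicity of the departing species: weakest base leaves most easily.
molecular nitrogen (N₂): no meaningful conjugate acid; N₂ departs as an exceptionally stable neutral molecule
water (H₂O): pKₐ(H₃O⁺) ≈ -1.7
hydroxide (OH⁻): pKₐ(H₂O) ≈ 15.7
hydride (H⁻): pKₐ(H₂) ≈ 36

molecular nitrogen (N₂) > water (H₂O) > hydroxide (OH⁻) > hydride (H⁻)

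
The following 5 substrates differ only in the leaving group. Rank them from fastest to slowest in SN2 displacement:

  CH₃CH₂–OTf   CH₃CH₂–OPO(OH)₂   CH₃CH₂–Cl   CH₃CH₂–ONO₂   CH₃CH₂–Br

CH₃CH₂–OTf > CH₃CH₂–Br > CH₃CH₂–Cl > CH₃CH₂–ONO₂ > CH₃CH₂–OPO(OH)₂

The skeletons are identical, so relative rate is governed entirely by leaving-group ability.
A good leaving group is a weak base: the lower the pKₐ of its conjugate acid, the more readily it departs.
CH₃CH₂–OTf loses OTf⁻: pKₐ(CF₃SO₃H (triflic acid)) ≈ -14
CH₃CH₂–Br loses Br⁻: pKₐ(HBr) ≈ -9
CH₃CH₂–Cl loses Cl⁻: pKₐ(HCl) ≈ -7
CH₃CH₂–ONO₂ loses NO₃⁻: pKₐ(HNO₃) ≈ -1.3
CH₃CH₂–OPO(OH)₂ loses H₂PO₄⁻: pKₐ(H₃PO₄) ≈ 2.1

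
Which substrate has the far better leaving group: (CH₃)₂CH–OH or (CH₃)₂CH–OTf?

(CH₃)₂CH–OTf

From (CH₃)₂CH–OH the departing group would be OH⁻ (pKₐ(H₂O) ≈ 15.7). Strong base; essentially never leaves without prior activation.
From (CH₃)₂CH–OTf the leaving group is OTf⁻ (pKₐ(CF₃SO₃H (triflic acid)) ≈ -14). Charge spread over three oxygens and a CF₃ group; the premier leaving group in synthesis.
(In practice (CH₃)₂CH–OTf is made from (CH₃)₂CH–OH by treatment with Tf₂O / 2,6-lutidine, converting the hydroxyl into a triflate.)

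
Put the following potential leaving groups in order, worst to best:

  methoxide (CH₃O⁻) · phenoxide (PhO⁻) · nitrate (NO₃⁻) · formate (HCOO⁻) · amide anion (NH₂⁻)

amide anion (NH₂⁻) < methoxide (CH₃O⁻) < phenoxide (PhO⁻) < formate (HCOO⁻) < nitrate (NO₃⁻)

A good leaving group is a weak base: the lower the pKₐ of its conjugate acid, the more readily it departs.
nitrate (NO₃⁻): pKₐ(HNO₃) ≈ -1.3
formate (HCOO⁻): pKₐ(HCOOH) ≈ 3.8 — resonance-stabilised carboxylate
phenoxide (PhO⁻): pKₐ(C₆H₅OH (phenol)) ≈ 10
methoxide (CH₃O⁻): pKₐ(CH₃OH) ≈ 15.5 — strong base; alkoxides do not leave unassisted
amide anion (NH₂⁻): pKₐ(NH₃) ≈ 38 — extremely strong base; never a leaving group
Reversing gives the worst-to-best order requested.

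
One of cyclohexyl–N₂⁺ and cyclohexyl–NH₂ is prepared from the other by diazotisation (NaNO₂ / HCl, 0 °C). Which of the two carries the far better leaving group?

cyclohexyl–N₂⁺

From cyclohexyl–NH₂ the departing group would be NH₂⁻ (pKₐ(NH₃) ≈ 38). Extremely strong base; never a leaving group.
From cyclohexyl–N₂⁺ the leaving group is N₂ (no meaningful conjugate acid; N₂ departs as an exceptionally stable neutral molecule).
Diazotisation (NaNO₂ / HCl, 0 °C) works by generating a diazonium salt that expels N₂, making cyclohexyl–N₂⁺ enormously more reactive.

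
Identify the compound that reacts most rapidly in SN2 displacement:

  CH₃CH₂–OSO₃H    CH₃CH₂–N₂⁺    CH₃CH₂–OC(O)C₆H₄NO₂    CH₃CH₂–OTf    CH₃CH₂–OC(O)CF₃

CH₃CH₂–N₂⁺

The skeletons are identical, so relative rate is governed entirely by leaving-group ability.
A good leaving group is a weak base: the lower the pKₐ of its conjugate acid, the more readily it departs.
CH₃CH₂–N₂⁺ loses N₂: no meaningful conjugate acid; N₂ departs as an exceptionally stable neutral molecule
CH₃CH₂–OTf loses OTf⁻: pKₐ(CF₃SO₃H (triflic acid)) ≈ -14
CH₃CH₂–OSO₃H loses HSO₄⁻: pKₐ(H₂SO₄) ≈ -3
CH₃CH₂–OC(O)CF₃ loses CF₃COO⁻: pKₐ(CF₃COOH) ≈ 0.2
CH₃CH₂–OC(O)C₆H₄NO₂ loses p-O₂N–C₆H₄–COO⁻: pKₐ(p-nitrobenzoic acid) ≈ 3.4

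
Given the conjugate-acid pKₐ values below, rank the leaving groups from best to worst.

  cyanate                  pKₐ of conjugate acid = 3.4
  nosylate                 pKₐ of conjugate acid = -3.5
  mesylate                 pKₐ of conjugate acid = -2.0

nosylate > mesylate > cyanate

Lower conjugate-acid pKₐ ⇒ weaker base ⇒ better leaving group.
Sorting by the given values: nosylate (-3.5), mesylate (-2.0), cyanate (3.4).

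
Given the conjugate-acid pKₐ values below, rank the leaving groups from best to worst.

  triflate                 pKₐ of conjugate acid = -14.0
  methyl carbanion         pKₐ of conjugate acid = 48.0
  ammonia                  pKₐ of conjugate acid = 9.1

Lower conjugate-acid pKₐ ⇒ weaker base ⇒ better leaving group.
Sorting by the given values: triflate (-14.0), ammonia (9.1), methyl carbanion (48.0).

triflate > ammonia > methyl carbanion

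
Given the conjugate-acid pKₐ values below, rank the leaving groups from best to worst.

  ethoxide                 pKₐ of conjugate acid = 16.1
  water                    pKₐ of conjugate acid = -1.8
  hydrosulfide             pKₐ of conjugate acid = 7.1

Lower conjugate-acid pKₐ ⇒ weaker base ⇒ better leaving group.
Sorting by the given values: water (-1.8), hydrosulfide (7.1), ethoxide (16.1).

water > hydrosulfide > ethoxide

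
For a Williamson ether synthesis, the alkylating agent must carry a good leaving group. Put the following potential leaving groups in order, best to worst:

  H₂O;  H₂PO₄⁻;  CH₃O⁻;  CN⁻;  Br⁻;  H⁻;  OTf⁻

The more stable X⁻ (or X) is on its own — i.e. the weaker a base it is — the better a leaving group it makes.
OTf⁻: pKₐ(CF₃SO₃H (triflic acid)) ≈ -14
Br⁻: pKₐ(HBr) ≈ -9
H₂O: pKₐ(H₃O⁺) ≈ -1.7
H₂PO₄⁻: pKₐ(H₃PO₄) ≈ 2.1
CN⁻: pKₐ(HCN) ≈ 9.2
CH₃O⁻: pKₐ(CH₃OH) ≈ 15.5
H⁻: pKₐ(H₂) ≈ 36

OTf⁻ > Br⁻ > H₂O > H₂PO₄⁻ > CN⁻ > CH₃O⁻ > H⁻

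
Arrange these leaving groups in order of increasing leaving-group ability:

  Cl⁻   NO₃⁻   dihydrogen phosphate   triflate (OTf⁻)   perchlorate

Rank by basicity of the departing species: weakest base leaves most easily.
triflate (OTf⁻): pKₐ(CF₃SO₃H (triflic acid)) ≈ -14 — charge spread over three oxygens and a CF₃ group; the premier leaving group in synthesis
perchlorate: pKₐ(HClO₄) ≈ -10
Cl⁻: pKₐ(HCl) ≈ -7
NO₃⁻: pKₐ(HNO₃) ≈ -1.3
dihydrogen phosphate: pKₐ(H₃PO₄) ≈ 2.1
Listed from poorest to best leaving group as asked.

dihydrogen phosphate < NO₃⁻ < Cl⁻ < perchlorate < triflate (OTf⁻)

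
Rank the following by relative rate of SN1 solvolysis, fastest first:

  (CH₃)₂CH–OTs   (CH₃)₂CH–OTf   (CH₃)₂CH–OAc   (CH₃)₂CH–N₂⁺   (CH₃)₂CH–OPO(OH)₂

(CH₃)₂CH–N₂⁺ > (CH₃)₂CH–OTf > (CH₃)₂CH–OTs > (CH₃)₂CH–OPO(OH)₂ > (CH₃)₂CH–OAc

The skeletons are identical, so relative rate is governed entirely by leaving-group ability.
The more stable X⁻ (or X) is on its own — i.e. the weaker a base it is — the better a leaving group it makes.
(CH₃)₂CH–N₂⁺ loses N₂: no meaningful conjugate acid; N₂ departs as an exceptionally stable neutral molecule
(CH₃)₂CH–OTf loses OTf⁻: pKₐ(CF₃SO₃H (triflic acid)) ≈ -14
(CH₃)₂CH–OTs loses OTs⁻: pKₐ(p-CH₃C₆H₄SO₃H (TsOH)) ≈ -2.8
(CH₃)₂CH–OPO(OH)₂ loses H₂PO₄⁻: pKₐ(H₃PO₄) ≈ 2.1
(CH₃)₂CH–OAc loses AcO⁻: pKₐ(CH₃COOH) ≈ 4.8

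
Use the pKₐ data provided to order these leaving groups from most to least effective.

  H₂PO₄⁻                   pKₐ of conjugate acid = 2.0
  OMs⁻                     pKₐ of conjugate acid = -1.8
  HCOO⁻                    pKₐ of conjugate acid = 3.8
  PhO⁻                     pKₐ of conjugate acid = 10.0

OMs⁻ > H₂PO₄⁻ > HCOO⁻ > PhO⁻

Lower conjugate-acid pKₐ ⇒ weaker base ⇒ better leaving group.
Sorting by the given values: OMs⁻ (-1.8), H₂PO₄⁻ (2.0), HCOO⁻ (3.8), PhO⁻ (10.0).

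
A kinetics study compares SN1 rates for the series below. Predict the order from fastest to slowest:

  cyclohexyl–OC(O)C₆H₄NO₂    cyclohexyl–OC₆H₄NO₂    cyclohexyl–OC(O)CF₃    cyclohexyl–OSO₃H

cyclohexyl–OSO₃H > cyclohexyl–OC(O)CF₃ > cyclohexyl–OC(O)C₆H₄NO₂ > cyclohexyl–OC₆H₄NO₂

Identical carbon frameworks mean the comparison reduces to leaving-group quality.
A good leaving group is a weak base: the lower the pKₐ of its conjugate acid, the more readily it departs.
cyclohexyl–OSO₃H loses HSO₄⁻: pKₐ(H₂SO₄) ≈ -3
cyclohexyl–OC(O)CF₃ loses CF₃COO⁻: pKₐ(CF₃COOH) ≈ 0.2
cyclohexyl–OC(O)C₆H₄NO₂ loses p-O₂N–C₆H₄–COO⁻: pKₐ(p-nitrobenzoic acid) ≈ 3.4
cyclohexyl–OC₆H₄NO₂ loses p-O₂N–C₆H₄–O⁻: pKₐ(p-nitrophenol) ≈ 7.2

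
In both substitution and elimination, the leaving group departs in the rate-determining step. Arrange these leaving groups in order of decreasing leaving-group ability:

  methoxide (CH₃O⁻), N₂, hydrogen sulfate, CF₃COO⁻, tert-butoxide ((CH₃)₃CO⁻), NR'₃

N₂ > hydrogen sulfate > CF₃COO⁻ > NR'₃ > methoxide (CH₃O⁻) > tert-butoxide ((CH₃)₃CO⁻)

Leaving-group ability tracks the stability of the departed species; conjugate-acid pKₐ is the usual yardstick (lower pKₐ → better LG).
N₂: no meaningful conjugate acid; N₂ departs as an exceptionally stable neutral molecule
hydrogen sulfate: pKₐ(H₂SO₄) ≈ -3
CF₃COO⁻: pKₐ(CF₃COOH) ≈ 0.2
NR'₃: pKₐ(R'₃NH⁺) ≈ 10.7
methoxide (CH₃O⁻): pKₐ(CH₃OH) ≈ 15.5
tert-butoxide ((CH₃)₃CO⁻): pKₐ(t-BuOH) ≈ 18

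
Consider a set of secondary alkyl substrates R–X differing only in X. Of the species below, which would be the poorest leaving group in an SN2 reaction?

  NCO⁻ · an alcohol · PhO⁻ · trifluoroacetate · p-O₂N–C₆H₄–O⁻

PhO⁻

Rank by basicity of the departing species: weakest base leaves most easily.
an alcohol: pKₐ(R'OH₂⁺) ≈ -2.4
trifluoroacetate: pKₐ(CF₃COOH) ≈ 0.2
NCO⁻: pKₐ(HOCN) ≈ 3.5
p-O₂N–C₆H₄–O⁻: pKₐ(p-nitrophenol) ≈ 7.2
PhO⁻: pKₐ(C₆H₅OH (phenol)) ≈ 10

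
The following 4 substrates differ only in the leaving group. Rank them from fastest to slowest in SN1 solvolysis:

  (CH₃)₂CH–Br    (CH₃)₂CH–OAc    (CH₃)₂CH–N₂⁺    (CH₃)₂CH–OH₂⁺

Same R in every case — rank the leaving groups.
Leaving-group ability tracks the stability of the departed species; conjugate-acid pKₐ is the usual yardstick (lower pKₐ → better LG).
(CH₃)₂CH–N₂⁺ loses N₂: no meaningful conjugate acid; N₂ departs as an exceptionally stable neutral molecule
(CH₃)₂CH–Br loses Br⁻: pKₐ(HBr) ≈ -9
(CH₃)₂CH–OH₂⁺ loses H₂O: pKₐ(H₃O⁺) ≈ -1.7
(CH₃)₂CH–OAc loses AcO⁻: pKₐ(CH₃COOH) ≈ 4.8

(CH₃)₂CH–N₂⁺ > (CH₃)₂CH–Br > (CH₃)₂CH–OH₂⁺ > (CH₃)₂CH–OAc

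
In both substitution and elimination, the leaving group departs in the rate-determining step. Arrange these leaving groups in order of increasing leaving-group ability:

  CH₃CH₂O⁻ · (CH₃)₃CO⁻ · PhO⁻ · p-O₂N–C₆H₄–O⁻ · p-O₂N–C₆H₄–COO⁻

p-O₂N–C₆H₄–COO⁻: pKₐ(p-nitrobenzoic acid) ≈ 3.4
p-O₂N–C₆H₄–O⁻: pKₐ(p-nitrophenol) ≈ 7.2 — nitro group delocalises the charge; the classic chromogenic LG
PhO⁻: pKₐ(C₆H₅OH (phenol)) ≈ 10 — resonance into the ring helps, but still a poor LG
CH₃CH₂O⁻: pKₐ(CH₃CH₂OH) ≈ 16 — strong base; alkoxides do not leave unassisted
(CH₃)₃CO⁻: pKₐ(t-BuOH) ≈ 18 — bulky, strongly basic alkoxide
Listed from poorest to best leaving group as asked.

(CH₃)₃CO⁻ < CH₃CH₂O⁻ < PhO⁻ < p-O₂N–C₆H₄–O⁻ < p-O₂N–C₆H₄–COO⁻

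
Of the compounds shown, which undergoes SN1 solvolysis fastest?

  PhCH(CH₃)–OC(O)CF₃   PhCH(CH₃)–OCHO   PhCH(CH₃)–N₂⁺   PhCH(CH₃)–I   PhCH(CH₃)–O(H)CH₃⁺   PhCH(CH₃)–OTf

With the same alkyl group throughout, only the leaving group differentiates the rates.
A good leaving group is a weak base: the lower the pKₐ of its conjugate acid, the more readily it departs.
PhCH(CH₃)–N₂⁺ loses N₂: no meaningful conjugate acid; N₂ departs as an exceptionally stable neutral molecule
PhCH(CH₃)–OTf loses OTf⁻: pKₐ(CF₃SO₃H (triflic acid)) ≈ -14
PhCH(CH₃)–I loses I⁻: pKₐ(HI) ≈ -10
PhCH(CH₃)–O(H)CH₃⁺ loses R'OH: pKₐ(R'OH₂⁺) ≈ -2.4
PhCH(CH₃)–OC(O)CF₃ loses CF₃COO⁻: pKₐ(CF₃COOH) ≈ 0.2
PhCH(CH₃)–OCHO loses HCOO⁻: pKₐ(HCOOH) ≈ 3.8

PhCH(CH₃)–N₂⁺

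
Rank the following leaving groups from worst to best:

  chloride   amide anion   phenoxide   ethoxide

chloride: pKₐ(HCl) ≈ -7
phenoxide: pKₐ(C₆H₅OH (phenol)) ≈ 10
ethoxide: pKₐ(CH₃CH₂OH) ≈ 16
amide anion: pKₐ(NH₃) ≈ 38
Listed from poorest to best leaving group as asked.

amide anion < ethoxide < phenoxide < chloride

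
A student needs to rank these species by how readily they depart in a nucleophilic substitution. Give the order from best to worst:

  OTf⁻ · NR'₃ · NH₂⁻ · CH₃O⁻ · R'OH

The more stable X⁻ (or X) is on its own — i.e. the weaker a base it is — the better a leaving group it makes.
OTf⁻: pKₐ(CF₃SO₃H (triflic acid)) ≈ -14 — charge spread over three oxygens and a CF₃ group; the premier leaving group in synthesis
R'OH: pKₐ(R'OH₂⁺) ≈ -2.4 — neutral; leaves from a protonated ether (an oxonium ion, R–O(H)R'⁺)
NR'₃: pKₐ(R'₃NH⁺) ≈ 10.7
CH₃O⁻: pKₐ(CH₃OH) ≈ 15.5
NH₂⁻: pKₐ(NH₃) ≈ 38

OTf⁻ > R'OH > NR'₃ > CH₃O⁻ > NH₂⁻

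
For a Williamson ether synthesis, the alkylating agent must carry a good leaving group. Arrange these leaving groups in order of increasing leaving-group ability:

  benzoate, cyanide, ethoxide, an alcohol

Rank by basicity of the departing species: weakest base leaves most easily.
an alcohol: pKₐ(R'OH₂⁺) ≈ -2.4
benzoate: pKₐ(C₆H₅COOH) ≈ 4.2
cyanide: pKₐ(HCN) ≈ 9.2
ethoxide: pKₐ(CH₃CH₂OH) ≈ 16
Reversing gives the worst-to-best order requested.

ethoxide < cyanide < benzoate < an alcohol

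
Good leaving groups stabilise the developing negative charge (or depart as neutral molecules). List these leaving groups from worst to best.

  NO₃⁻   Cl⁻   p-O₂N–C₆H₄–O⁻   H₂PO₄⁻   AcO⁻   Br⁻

A good leaving group is a weak base: the lower the pKₐ of its conjugate acid, the more readily it departs.
Br⁻: pKₐ(HBr) ≈ -9
Cl⁻: pKₐ(HCl) ≈ -7
NO₃⁻: pKₐ(HNO₃) ≈ -1.3
H₂PO₄⁻: pKₐ(H₃PO₄) ≈ 2.1
AcO⁻: pKₐ(CH₃COOH) ≈ 4.8
p-O₂N–C₆H₄–O⁻: pKₐ(p-nitrophenol) ≈ 7.2
Listed from poorest to best leaving group as asked.

p-O₂N–C₆H₄–O⁻ < AcO⁻ < H₂PO₄⁻ < NO₃⁻ < Cl⁻ < Br⁻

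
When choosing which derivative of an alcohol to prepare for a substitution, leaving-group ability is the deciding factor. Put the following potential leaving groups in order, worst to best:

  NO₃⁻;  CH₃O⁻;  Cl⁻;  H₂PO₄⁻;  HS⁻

Cl⁻: pKₐ(HCl) ≈ -7
NO₃⁻: pKₐ(HNO₃) ≈ -1.3
H₂PO₄⁻: pKₐ(H₃PO₄) ≈ 2.1
HS⁻: pKₐ(H₂S) ≈ 7
CH₃O⁻: pKₐ(CH₃OH) ≈ 15.5
Listed from poorest to best leaving group as asked.

CH₃O⁻ < HS⁻ < H₂PO₄⁻ < NO₃⁻ < Cl⁻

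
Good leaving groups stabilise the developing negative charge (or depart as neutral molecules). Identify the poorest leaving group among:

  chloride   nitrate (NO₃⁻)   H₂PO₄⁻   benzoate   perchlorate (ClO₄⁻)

benzoate

Rank by basicity of the departing species: weakest base leaves most easily.
perchlorate (ClO₄⁻): pKₐ(HClO₄) ≈ -10
chloride: pKₐ(HCl) ≈ -7
nitrate (NO₃⁻): pKₐ(HNO₃) ≈ -1.3
H₂PO₄⁻: pKₐ(H₃PO₄) ≈ 2.1
benzoate: pKₐ(C₆H₅COOH) ≈ 4.2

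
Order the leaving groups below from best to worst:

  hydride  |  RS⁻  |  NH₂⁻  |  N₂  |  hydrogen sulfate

N₂ > hydrogen sulfate > RS⁻ > hydride > NH₂⁻

Leaving-group ability tracks the stability of the departed species; conjugate-acid pKₐ is the usual yardstick (lower pKₐ → better LG).
N₂: no meaningful conjugate acid; N₂ departs as an exceptionally stable neutral molecule
hydrogen sulfate: pKₐ(H₂SO₄) ≈ -3
RS⁻: pKₐ(RSH (a thiol)) ≈ 10.5
hydride: pKₐ(H₂) ≈ 36
NH₂⁻: pKₐ(NH₃) ≈ 38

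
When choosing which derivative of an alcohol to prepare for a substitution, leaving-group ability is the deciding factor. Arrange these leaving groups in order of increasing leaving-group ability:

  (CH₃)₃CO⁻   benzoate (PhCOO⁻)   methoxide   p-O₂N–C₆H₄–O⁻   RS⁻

(CH₃)₃CO⁻ < methoxide < RS⁻ < p-O₂N–C₆H₄–O⁻ < benzoate (PhCOO⁻)

A good leaving group is a weak base: the lower the pKₐ of its conjugate acid, the more readily it departs.
benzoate (PhCOO⁻): pKₐ(C₆H₅COOH) ≈ 4.2
p-O₂N–C₆H₄–O⁻: pKₐ(p-nitrophenol) ≈ 7.2
RS⁻: pKₐ(RSH (a thiol)) ≈ 10.5
methoxide: pKₐ(CH₃OH) ≈ 15.5
(CH₃)₃CO⁻: pKₐ(t-BuOH) ≈ 18
Listed from poorest to best leaving group as asked.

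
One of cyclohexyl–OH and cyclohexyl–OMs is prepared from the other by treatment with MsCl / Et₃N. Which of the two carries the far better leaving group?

From cyclohexyl–OH the departing group would be OH⁻ (pKₐ(H₂O) ≈ 15.7). Strong base; essentially never leaves without prior activation.
From cyclohexyl–OMs the leaving group is OMs⁻ (pKₐ(CH₃SO₃H (MsOH)) ≈ -1.9). Resonance-delocalised alkanesulfonate.
Treatment with MsCl / Et₃N works by converting the hydroxyl into a mesylate, making cyclohexyl–OMs enormously more reactive.

cyclohexyl–OMs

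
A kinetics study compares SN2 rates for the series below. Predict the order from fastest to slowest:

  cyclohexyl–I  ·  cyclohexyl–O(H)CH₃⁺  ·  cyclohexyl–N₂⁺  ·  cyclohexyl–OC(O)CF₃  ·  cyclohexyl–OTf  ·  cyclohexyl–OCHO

cyclohexyl–N₂⁺ > cyclohexyl–OTf > cyclohexyl–I > cyclohexyl–O(H)CH₃⁺ > cyclohexyl–OC(O)CF₃ > cyclohexyl–OCHO

With the same alkyl group throughout, only the leaving group differentiates the rates.
The more stable X⁻ (or X) is on its own — i.e. the weaker a base it is — the better a leaving group it makes.
cyclohexyl–N₂⁺ loses N₂: no meaningful conjugate acid; N₂ departs as an exceptionally stable neutral molecule
cyclohexyl–OTf loses OTf⁻: pKₐ(CF₃SO₃H (triflic acid)) ≈ -14
cyclohexyl–I loses I⁻: pKₐ(HI) ≈ -10
cyclohexyl–O(H)CH₃⁺ loses R'OH: pKₐ(R'OH₂⁺) ≈ -2.4
cyclohexyl–OC(O)CF₃ loses CF₃COO⁻: pKₐ(CF₃COOH) ≈ 0.2
cyclohexyl–OCHO loses HCOO⁻: pKₐ(HCOOH) ≈ 3.8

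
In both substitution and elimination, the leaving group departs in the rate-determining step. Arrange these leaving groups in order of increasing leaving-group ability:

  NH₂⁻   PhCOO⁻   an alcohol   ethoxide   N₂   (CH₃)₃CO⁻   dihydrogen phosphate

NH₂⁻ < (CH₃)₃CO⁻ < ethoxide < PhCOO⁻ < dihydrogen phosphate < an alcohol < N₂

N₂: no meaningful conjugate acid; N₂ departs as an exceptionally stable neutral molecule
an alcohol: pKₐ(R'OH₂⁺) ≈ -2.4 — neutral; leaves from a protonated ether (an oxonium ion, R–O(H)R'⁺)
dihydrogen phosphate: pKₐ(H₃PO₄) ≈ 2.1 — moderate base; biological leaving group after further activation
PhCOO⁻: pKₐ(C₆H₅COOH) ≈ 4.2
ethoxide: pKₐ(CH₃CH₂OH) ≈ 16
(CH₃)₃CO⁻: pKₐ(t-BuOH) ≈ 18 — bulky, strongly basic alkoxide
NH₂⁻: pKₐ(NH₃) ≈ 38 — extremely strong base; never a leaving group
Listed from poorest to best leaving group as asked.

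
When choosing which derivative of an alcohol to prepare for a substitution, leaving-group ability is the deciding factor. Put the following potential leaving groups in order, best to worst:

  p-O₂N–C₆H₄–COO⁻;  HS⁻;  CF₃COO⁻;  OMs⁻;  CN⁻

Rank by basicity of the departing species: weakest base leaves most easily.
OMs⁻: pKₐ(CH₃SO₃H (MsOH)) ≈ -1.9 — resonance-delocalised alkanesulfonate
CF₃COO⁻: pKₐ(CF₃COOH) ≈ 0.2 — strongly electron-withdrawing CF₃ stabilises the carboxylate
p-O₂N–C₆H₄–COO⁻: pKₐ(p-nitrobenzoic acid) ≈ 3.4 — electron-withdrawing nitro group stabilises the carboxylate
HS⁻: pKₐ(H₂S) ≈ 7
CN⁻: pKₐ(HCN) ≈ 9.2 — sp carbon stabilises the charge somewhat, but still a poor LG

OMs⁻ > CF₃COO⁻ > p-O₂N–C₆H₄–COO⁻ > HS⁻ > CN⁻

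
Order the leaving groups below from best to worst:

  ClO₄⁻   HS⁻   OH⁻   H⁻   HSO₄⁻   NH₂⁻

ClO₄⁻ > HSO₄⁻ > HS⁻ > OH⁻ > H⁻ > NH₂⁻

A good leaving group is a weak base: the lower the pKₐ of its conjugate acid, the more readily it departs.
ClO₄⁻: pKₐ(HClO₄) ≈ -10 — extremely weak base; rarely used for safety reasons
HSO₄⁻: pKₐ(H₂SO₄) ≈ -3 — conjugate base of a strong mineral acid
HS⁻: pKₐ(H₂S) ≈ 7 — larger and more polarisable than the oxygen analogue
OH⁻: pKₐ(H₂O) ≈ 15.7
H⁻: pKₐ(H₂) ≈ 36
NH₂⁻: pKₐ(NH₃) ≈ 38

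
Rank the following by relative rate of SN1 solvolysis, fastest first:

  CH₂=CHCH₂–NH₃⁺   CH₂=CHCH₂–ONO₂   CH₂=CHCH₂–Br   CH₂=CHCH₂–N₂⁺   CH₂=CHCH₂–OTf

Identical carbon frameworks mean the comparison reduces to leaving-group quality.
Leaving-group ability tracks the stability of the departed species; conjugate-acid pKₐ is the usual yardstick (lower pKₐ → better LG).
CH₂=CHCH₂–N₂⁺ loses N₂: no meaningful conjugate acid; N₂ departs as an exceptionally stable neutral molecule
CH₂=CHCH₂–OTf loses OTf⁻: pKₐ(CF₃SO₃H (triflic acid)) ≈ -14
CH₂=CHCH₂–Br loses Br⁻: pKₐ(HBr) ≈ -9
CH₂=CHCH₂–ONO₂ loses NO₃⁻: pKₐ(HNO₃) ≈ -1.3
CH₂=CHCH₂–NH₃⁺ loses NH₃: pKₐ(NH₄⁺) ≈ 9.2

CH₂=CHCH₂–N₂⁺ > CH₂=CHCH₂–OTf > CH₂=CHCH₂–Br > CH₂=CHCH₂–ONO₂ > CH₂=CHCH₂–NH₃⁺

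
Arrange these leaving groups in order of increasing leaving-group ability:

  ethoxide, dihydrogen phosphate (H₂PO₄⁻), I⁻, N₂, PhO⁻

Leaving-group ability tracks the stability of the departed species; conjugate-acid pKₐ is the usual yardstick (lower pKₐ → better LG).
N₂: no meaningful conjugate acid; N₂ departs as an exceptionally stable neutral molecule
I⁻: pKₐ(HI) ≈ -10 — large, highly polarisable; very weak base
dihydrogen phosphate (H₂PO₄⁻): pKₐ(H₃PO₄) ≈ 2.1
PhO⁻: pKₐ(C₆H₅OH (phenol)) ≈ 10 — resonance into the ring helps, but still a poor LG
ethoxide: pKₐ(CH₃CH₂OH) ≈ 16
The question asks for worst first, so the sequence is read in increasing leaving-group ability.

ethoxide < PhO⁻ < dihydrogen phosphate (H₂PO₄⁻) < I⁻ < N₂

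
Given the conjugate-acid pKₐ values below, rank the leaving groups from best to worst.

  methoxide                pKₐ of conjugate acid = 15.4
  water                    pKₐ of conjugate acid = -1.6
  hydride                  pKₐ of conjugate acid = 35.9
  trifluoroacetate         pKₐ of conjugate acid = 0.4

water > trifluoroacetate > methoxide > hydride

Lower conjugate-acid pKₐ ⇒ weaker base ⇒ better leaving group.
Sorting by the given values: water (-1.6), trifluoroacetate (0.4), methoxide (15.4), hydride (35.9).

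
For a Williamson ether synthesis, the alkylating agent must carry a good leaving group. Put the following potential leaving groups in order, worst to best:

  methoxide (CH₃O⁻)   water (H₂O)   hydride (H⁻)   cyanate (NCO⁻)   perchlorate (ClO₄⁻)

hydride (H⁻) < methoxide (CH₃O⁻) < cyanate (NCO⁻) < water (H₂O) < perchlorate (ClO₄⁻)

Rank by basicity of the departing species: weakest base leaves most easily.
perchlorate (ClO₄⁻): pKₐ(HClO₄) ≈ -10
water (H₂O): pKₐ(H₃O⁺) ≈ -1.7 — neutral; leaves from a protonated alcohol (R–OH₂⁺)
cyanate (NCO⁻): pKₐ(HOCN) ≈ 3.5
methoxide (CH₃O⁻): pKₐ(CH₃OH) ≈ 15.5 — strong base; alkoxides do not leave unassisted
hydride (H⁻): pKₐ(H₂) ≈ 36 — extremely strong base; leaves only in special hydride-transfer contexts
Listed from poorest to best leaving group as asked.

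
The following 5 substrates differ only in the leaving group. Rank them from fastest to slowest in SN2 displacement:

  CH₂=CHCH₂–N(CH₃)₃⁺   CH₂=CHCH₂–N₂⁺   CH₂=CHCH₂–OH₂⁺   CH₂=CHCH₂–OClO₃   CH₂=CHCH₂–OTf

CH₂=CHCH₂–N₂⁺ > CH₂=CHCH₂–OTf > CH₂=CHCH₂–OClO₃ > CH₂=CHCH₂–OH₂⁺ > CH₂=CHCH₂–N(CH₃)₃⁺

Same R in every case — rank the leaving groups.
A good leaving group is a weak base: the lower the pKₐ of its conjugate acid, the more readily it departs.
CH₂=CHCH₂–N₂⁺ loses N₂: no meaningful conjugate acid; N₂ departs as an exceptionally stable neutral molecule
CH₂=CHCH₂–OTf loses OTf⁻: pKₐ(CF₃SO₃H (triflic acid)) ≈ -14
CH₂=CHCH₂–OClO₃ loses ClO₄⁻: pKₐ(HClO₄) ≈ -10
CH₂=CHCH₂–OH₂⁺ loses H₂O: pKₐ(H₃O⁺) ≈ -1.7
CH₂=CHCH₂–N(CH₃)₃⁺ loses NR'₃: pKₐ(R'₃NH⁺) ≈ 10.7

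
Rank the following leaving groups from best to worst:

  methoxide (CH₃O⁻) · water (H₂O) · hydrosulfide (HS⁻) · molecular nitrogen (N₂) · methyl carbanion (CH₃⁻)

molecular nitrogen (N₂) > water (H₂O) > hydrosulfide (HS⁻) > methoxide (CH₃O⁻) > methyl carbanion (CH₃⁻)

Rank by basicity of the departing species: weakest base leaves most easily.
molecular nitrogen (N₂): no meaningful conjugate acid; N₂ departs as an exceptionally stable neutral molecule
water (H₂O): pKₐ(H₃O⁺) ≈ -1.7
hydrosulfide (HS⁻): pKₐ(H₂S) ≈ 7
methoxide (CH₃O⁻): pKₐ(CH₃OH) ≈ 15.5
methyl carbanion (CH₃⁻): pKₐ(CH₄) ≈ 48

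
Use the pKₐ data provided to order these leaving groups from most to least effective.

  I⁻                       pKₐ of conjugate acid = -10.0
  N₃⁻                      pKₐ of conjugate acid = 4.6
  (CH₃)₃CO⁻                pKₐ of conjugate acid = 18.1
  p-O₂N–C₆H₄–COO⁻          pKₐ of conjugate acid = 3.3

Lower conjugate-acid pKₐ ⇒ weaker base ⇒ better leaving group.
Sorting by the given values: I⁻ (-10.0), p-O₂N–C₆H₄–COO⁻ (3.3), N₃⁻ (4.6), (CH₃)₃CO⁻ (18.1).

I⁻ > p-O₂N–C₆H₄–COO⁻ > N₃⁻ > (CH₃)₃CO⁻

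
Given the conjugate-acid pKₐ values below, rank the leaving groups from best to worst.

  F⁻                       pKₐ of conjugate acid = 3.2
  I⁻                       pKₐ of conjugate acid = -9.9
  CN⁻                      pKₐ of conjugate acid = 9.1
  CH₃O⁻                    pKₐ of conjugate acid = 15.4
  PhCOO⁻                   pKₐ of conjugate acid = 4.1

I⁻ > F⁻ > PhCOO⁻ > CN⁻ > CH₃O⁻

Lower conjugate-acid pKₐ ⇒ weaker base ⇒ better leaving group.
Sorting by the given values: I⁻ (-9.9), F⁻ (3.2), PhCOO⁻ (4.1), CN⁻ (9.1), CH₃O⁻ (15.4).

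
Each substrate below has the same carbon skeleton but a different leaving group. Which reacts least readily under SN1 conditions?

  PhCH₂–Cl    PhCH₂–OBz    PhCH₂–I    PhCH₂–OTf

The skeletons are identical, so relative rate is governed entirely by leaving-group ability.
A good leaving group is a weak base: the lower the pKₐ of its conjugate acid, the more readily it departs.
PhCH₂–OTf loses OTf⁻: pKₐ(CF₃SO₃H (triflic acid)) ≈ -14
PhCH₂–I loses I⁻: pKₐ(HI) ≈ -10
PhCH₂–Cl loses Cl⁻: pKₐ(HCl) ≈ -7
PhCH₂–OBz loses PhCOO⁻: pKₐ(C₆H₅COOH) ≈ 4.2

PhCH₂–OBz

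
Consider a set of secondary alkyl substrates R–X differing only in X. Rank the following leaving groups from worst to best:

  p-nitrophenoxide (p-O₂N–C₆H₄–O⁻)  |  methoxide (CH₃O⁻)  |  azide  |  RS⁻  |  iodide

methoxide (CH₃O⁻) < RS⁻ < p-nitrophenoxide (p-O₂N–C₆H₄–O⁻) < azide < iodide

The more stable X⁻ (or X) is on its own — i.e. the weaker a base it is — the better a leaving group it makes.
iodide: pKₐ(HI) ≈ -10
azide: pKₐ(HN₃) ≈ 4.7
p-nitrophenoxide (p-O₂N–C₆H₄–O⁻): pKₐ(p-nitrophenol) ≈ 7.2
RS⁻: pKₐ(RSH (a thiol)) ≈ 10.5
methoxide (CH₃O⁻): pKₐ(CH₃OH) ≈ 15.5
Listed from poorest to best leaving group as asked.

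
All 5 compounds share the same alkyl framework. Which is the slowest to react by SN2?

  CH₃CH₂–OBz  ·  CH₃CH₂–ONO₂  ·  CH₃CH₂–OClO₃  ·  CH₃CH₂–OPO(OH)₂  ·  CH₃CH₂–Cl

Same R in every case — rank the leaving groups.
Rank by basicity of the departing species: weakest base leaves most easily.
CH₃CH₂–OClO₃ loses ClO₄⁻: pKₐ(HClO₄) ≈ -10
CH₃CH₂–Cl loses Cl⁻: pKₐ(HCl) ≈ -7
CH₃CH₂–ONO₂ loses NO₃⁻: pKₐ(HNO₃) ≈ -1.3
CH₃CH₂–OPO(OH)₂ loses H₂PO₄⁻: pKₐ(H₃PO₄) ≈ 2.1
CH₃CH₂–OBz loses PhCOO⁻: pKₐ(C₆H₅COOH) ≈ 4.2

CH₃CH₂–OBz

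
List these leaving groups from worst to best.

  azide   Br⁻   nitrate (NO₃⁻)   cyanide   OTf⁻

cyanide < azide < nitrate (NO₃⁻) < Br⁻ < OTf⁻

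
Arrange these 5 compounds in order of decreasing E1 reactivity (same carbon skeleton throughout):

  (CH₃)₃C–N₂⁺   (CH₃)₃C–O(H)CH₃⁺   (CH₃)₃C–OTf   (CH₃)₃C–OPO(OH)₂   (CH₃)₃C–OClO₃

With the same alkyl group throughout, only the leaving group differentiates the rates.
The more stable X⁻ (or X) is on its own — i.e. the weaker a base it is — the better a leaving group it makes.
(CH₃)₃C–N₂⁺ loses N₂: no meaningful conjugate acid; N₂ departs as an exceptionally stable neutral molecule
(CH₃)₃C–OTf loses OTf⁻: pKₐ(CF₃SO₃H (triflic acid)) ≈ -14
(CH₃)₃C–OClO₃ loses ClO₄⁻: pKₐ(HClO₄) ≈ -10
(CH₃)₃C–O(H)CH₃⁺ loses R'OH: pKₐ(R'OH₂⁺) ≈ -2.4
(CH₃)₃C–OPO(OH)₂ loses H₂PO₄⁻: pKₐ(H₃PO₄) ≈ 2.1

(CH₃)₃C–N₂⁺ > (CH₃)₃C–OTf > (CH₃)₃C–OClO₃ > (CH₃)₃C–O(H)CH₃⁺ > (CH₃)₃C–OPO(OH)₂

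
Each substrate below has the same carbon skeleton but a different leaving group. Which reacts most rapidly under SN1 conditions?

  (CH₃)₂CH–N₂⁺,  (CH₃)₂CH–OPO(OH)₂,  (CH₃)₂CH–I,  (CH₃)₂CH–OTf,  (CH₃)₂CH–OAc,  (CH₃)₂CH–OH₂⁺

(CH₃)₂CH–N₂⁺

Identical carbon frameworks mean the comparison reduces to leaving-group quality.
A good leaving group is a weak base: the lower the pKₐ of its conjugate acid, the more readily it departs.
(CH₃)₂CH–N₂⁺ loses N₂: no meaningful conjugate acid; N₂ departs as an exceptionally stable neutral molecule
(CH₃)₂CH–OTf loses OTf⁻: pKₐ(CF₃SO₃H (triflic acid)) ≈ -14
(CH₃)₂CH–I loses I⁻: pKₐ(HI) ≈ -10
(CH₃)₂CH–OH₂⁺ loses H₂O: pKₐ(H₃O⁺) ≈ -1.7
(CH₃)₂CH–OPO(OH)₂ loses H₂PO₄⁻: pKₐ(H₃PO₄) ≈ 2.1
(CH₃)₂CH–OAc loses AcO⁻: pKₐ(CH₃COOH) ≈ 4.8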